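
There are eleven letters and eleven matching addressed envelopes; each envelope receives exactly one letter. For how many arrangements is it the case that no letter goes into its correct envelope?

By inclusion-exclusion, !11 = Σ (-1)^k · 11!/k! for k=0..11
= 11! - 11!/1! + 11!/2! - 11!/3! + 11!/4! - 11!/5! + 11!/6! - 11!/7! + 11!/8! - 11!/9! + 11!/10! - 11!/11!
= 39916800 - 39916800 + 19958400 - 6652800 + 1663200 - 332640 + 55440 - 7920 + 990 - 110 + 11 - 1
= 14684570

14684570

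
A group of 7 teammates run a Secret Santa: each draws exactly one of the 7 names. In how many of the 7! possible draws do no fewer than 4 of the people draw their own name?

Sum C(7,i)·!(7-i) for i = 4..7:
  i=4: C(7,4)·!3 = 35·2 = 70
  i=5: C(7,5)·!2 = 21·1 = 21
  i=6: C(7,6)·!1 = 7·0 = 0
  i=7: C(7,7)·!0 = 1·1 = 1
Total = 92.

92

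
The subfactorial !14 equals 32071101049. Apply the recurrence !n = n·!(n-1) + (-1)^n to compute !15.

!15 = 15·32071101049 - 1 = 481066515734.

481066515734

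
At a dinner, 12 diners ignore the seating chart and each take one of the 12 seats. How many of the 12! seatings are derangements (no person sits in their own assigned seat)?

By inclusion-exclusion, !12 = Σ (-1)^k · 12!/k! for k=0..12
= 12! - 12!/1! + 12!/2! - 12!/3! + 12!/4! - 12!/5! + 12!/6! - 12!/7! + 12!/8! - 12!/9! + 12!/10! - 12!/11! + 12!/12!
= 479001600 - 479001600 + 239500800 - 79833600 + 19958400 - 3991680 + 665280 - 95040 + 11880 - 1320 + 132 - 12 + 1
= 176214841

176214841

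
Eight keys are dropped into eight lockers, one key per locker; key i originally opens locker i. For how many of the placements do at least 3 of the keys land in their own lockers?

3235

# with exactly i fixed is C(8,i)·!(8-i); sum over i=3..8:
  i=3: C(8,3)·!5 = 56·44 = 2464
  i=4: C(8,4)·!4 = 70·9 = 630
  i=5: C(8,5)·!3 = 56·2 = 112
  i=6: C(8,6)·!2 = 28·1 = 28
  i=7: C(8,7)·!1 = 8·0 = 0
  i=8: C(8,8)·!0 = 1·1 = 1
Total = 3235.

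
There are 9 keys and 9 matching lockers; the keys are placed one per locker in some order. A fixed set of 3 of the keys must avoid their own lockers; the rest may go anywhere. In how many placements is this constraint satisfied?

Inclusion-exclusion on the 3 forbidden self-matches:
Σ_{j=0}^{3} (-1)^j C(3,j)(9-j)!
= C(3,0)·9! - C(3,1)·8! + C(3,2)·7! - C(3,3)·6!
= 362880 - 120960 + 15120 - 720
= 256320

256320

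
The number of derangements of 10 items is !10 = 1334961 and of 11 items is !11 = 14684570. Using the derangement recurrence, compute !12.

176214841

!12 = (12-1)·(!11 + !10) = 11·(14684570 + 1334961) = 11·16019531 = 176214841.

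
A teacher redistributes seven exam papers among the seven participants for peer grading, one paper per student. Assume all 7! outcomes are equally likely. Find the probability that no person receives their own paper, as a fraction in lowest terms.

Favorable outcomes: !7 = 1854.
Total outcomes: 7! = 5040.
Probability = 1854/5040 = 103/280.

103/280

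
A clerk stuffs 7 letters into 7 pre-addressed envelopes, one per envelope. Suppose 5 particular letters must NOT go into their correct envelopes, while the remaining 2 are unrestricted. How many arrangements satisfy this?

2428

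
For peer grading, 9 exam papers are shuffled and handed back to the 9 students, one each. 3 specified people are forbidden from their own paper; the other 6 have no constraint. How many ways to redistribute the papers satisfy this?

Inclusion-exclusion on the 3 forbidden self-matches:
Σ_{j=0}^{3} (-1)^j C(3,j)(9-j)!
= C(3,0)·9! - C(3,1)·8! + C(3,2)·7! - C(3,3)·6!
= 362880 - 120960 + 15120 - 720
= 256320

256320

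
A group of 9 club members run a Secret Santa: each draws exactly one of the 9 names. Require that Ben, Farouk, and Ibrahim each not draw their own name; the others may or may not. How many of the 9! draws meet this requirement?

Inclusion-exclusion on the 3 forbidden self-matches:
Σ_{j=0}^{3} (-1)^j C(3,j)(9-j)!
= C(3,0)·9! - C(3,1)·8! + C(3,2)·7! - C(3,3)·6!
= 362880 - 120960 + 15120 - 720
= 256320

256320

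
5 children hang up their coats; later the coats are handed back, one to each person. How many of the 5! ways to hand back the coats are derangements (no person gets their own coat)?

!5 is the nearest integer to 5!/e.
5! = 120, and 120/e ≈ 44.15, so !5 = 44.

44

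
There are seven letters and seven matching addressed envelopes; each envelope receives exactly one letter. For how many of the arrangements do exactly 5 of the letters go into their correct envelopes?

Pick the 5 fixed positions: C(7,5) = 21 ways.
The remaining 2 must be deranged: !2 = 1.
Total: 21 × 1 = 21.

21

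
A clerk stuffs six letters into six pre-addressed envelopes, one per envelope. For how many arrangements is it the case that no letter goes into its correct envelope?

Use !n = (n-1)(!(n-1) + !(n-2)).
!6 = 5·(44 + 9) = 5·53 = 265

265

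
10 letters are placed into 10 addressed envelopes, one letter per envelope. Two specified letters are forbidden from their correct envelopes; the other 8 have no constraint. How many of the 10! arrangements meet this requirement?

Let A_j be the event that the j-th constrained one is fixed. By inclusion-exclusion over the 2 events:
Σ_{j=0}^{2} (-1)^j C(2,j)(10-j)!
= C(2,0)·10! - C(2,1)·9! + C(2,2)·8!
= 3628800 - 725760 + 40320
= 2943360

2943360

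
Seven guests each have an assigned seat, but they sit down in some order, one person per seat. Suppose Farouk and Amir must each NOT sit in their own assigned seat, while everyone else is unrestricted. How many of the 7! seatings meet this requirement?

Let A_j be the event that the j-th constrained one is fixed. By inclusion-exclusion over the 2 events:
Σ_{j=0}^{2} (-1)^j C(2,j)(7-j)!
= C(2,0)·7! - C(2,1)·6! + C(2,2)·5!
= 5040 - 1440 + 120
= 3720

3720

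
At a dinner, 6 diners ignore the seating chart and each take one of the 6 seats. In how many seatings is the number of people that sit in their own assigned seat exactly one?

Pick the single fixed position: C(6,1) = 6 ways.
The remaining 5 must be deranged: !5 = 44.
Total: 6 × 44 = 264.

264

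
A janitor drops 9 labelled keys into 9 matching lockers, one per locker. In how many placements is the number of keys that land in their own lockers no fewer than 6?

205

Sum C(9,i)·!(9-i) for i = 6..9:
  i=6: C(9,6)·!3 = 84·2 = 168
  i=7: C(9,7)·!2 = 36·1 = 36
  i=8: C(9,8)·!1 = 9·0 = 0
  i=9: C(9,9)·!0 = 1·1 = 1
Total = 205.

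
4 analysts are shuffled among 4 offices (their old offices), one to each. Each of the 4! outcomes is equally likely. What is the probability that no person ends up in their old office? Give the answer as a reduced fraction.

3/8

Favorable outcomes: !4 = 9.
Total outcomes: 4! = 24.
Probability = 9/24 = 3/8.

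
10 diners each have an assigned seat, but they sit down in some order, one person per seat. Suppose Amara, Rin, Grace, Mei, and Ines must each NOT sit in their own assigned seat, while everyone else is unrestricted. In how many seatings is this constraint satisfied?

Let A_j be the event that the j-th constrained one is fixed. By inclusion-exclusion over the 5 events:
Σ_{j=0}^{5} (-1)^j C(5,j)(10-j)!
= C(5,0)·10! - C(5,1)·9! + C(5,2)·8! - C(5,3)·7! + C(5,4)·6! - C(5,5)·5!
= 3628800 - 1814400 + 403200 - 50400 + 3600 - 120
= 2170680

2170680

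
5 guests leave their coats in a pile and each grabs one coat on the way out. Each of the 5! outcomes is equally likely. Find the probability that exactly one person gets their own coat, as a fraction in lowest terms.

3/8

Favorable outcomes: C(5,1)·!4 = 5·9 = 45.
Total outcomes: 5! = 120.
Probability = 45/120 = 3/8.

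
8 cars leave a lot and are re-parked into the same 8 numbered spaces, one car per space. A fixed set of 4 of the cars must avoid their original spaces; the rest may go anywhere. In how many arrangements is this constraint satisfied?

Inclusion-exclusion on the 4 forbidden self-matches:
Σ_{j=0}^{4} (-1)^j C(4,j)(8-j)!
= C(4,0)·8! - C(4,1)·7! + C(4,2)·6! - C(4,3)·5! + C(4,4)·4!
= 40320 - 20160 + 4320 - 480 + 24
= 24024

24024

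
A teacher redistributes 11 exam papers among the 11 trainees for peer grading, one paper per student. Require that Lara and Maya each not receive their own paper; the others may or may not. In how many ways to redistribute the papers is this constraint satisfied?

Let A_j be the event that the j-th constrained one is fixed. By inclusion-exclusion over the 2 events:
Σ_{j=0}^{2} (-1)^j C(2,j)(11-j)!
= C(2,0)·11! - C(2,1)·10! + C(2,2)·9!
= 39916800 - 7257600 + 362880
= 33022080

33022080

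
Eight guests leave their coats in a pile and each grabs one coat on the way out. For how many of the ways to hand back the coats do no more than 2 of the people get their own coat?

Sum C(8,i)·!(8-i) for i = 0..2:
  i=0: C(8,0)·!8 = 1·14833 = 14833
  i=1: C(8,1)·!7 = 8·1854 = 14832
  i=2: C(8,2)·!6 = 28·265 = 7420
Total = 37085.

37085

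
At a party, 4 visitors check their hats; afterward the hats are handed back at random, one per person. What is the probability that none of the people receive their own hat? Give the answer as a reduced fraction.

Favorable outcomes: !4 = 9.
Total outcomes: 4! = 24.
Probability = 9/24 = 3/8.

3/8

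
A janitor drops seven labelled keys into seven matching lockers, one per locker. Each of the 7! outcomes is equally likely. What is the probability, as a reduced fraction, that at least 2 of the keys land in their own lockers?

Favorable outcomes: Σ_{i≥2} C(7,i)·!(7-i) = 21·44 + 35·9 + 35·2 + 21·1 + 7·0 + 1·1 = 1331.
Total outcomes: 7! = 5040.
Probability = 1331/5040 = 1331/5040.

1331/5040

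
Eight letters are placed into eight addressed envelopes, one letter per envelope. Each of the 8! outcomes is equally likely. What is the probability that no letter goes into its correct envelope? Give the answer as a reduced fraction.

2119/5760

Favorable outcomes: !8 = 14833.
Total outcomes: 8! = 40320.
Probability = 14833/40320 = 2119/5760.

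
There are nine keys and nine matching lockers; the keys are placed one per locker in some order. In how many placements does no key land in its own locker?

The subfactorial !9 = [9!/e] (nearest integer).
9! = 362880, and 362880/e ≈ 133496.09, so !9 = 133496.

133496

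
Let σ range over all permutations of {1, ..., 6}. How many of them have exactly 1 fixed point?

Choose which one of the 6 is fixed: C(6,1) = 6.
The remaining 5 must be deranged: !5 = 44.
Total: 6 × 44 = 264.

264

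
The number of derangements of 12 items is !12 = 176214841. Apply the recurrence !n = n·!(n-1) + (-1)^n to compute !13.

2290792932

!13 = 13·176214841 - 1 = 2290792932.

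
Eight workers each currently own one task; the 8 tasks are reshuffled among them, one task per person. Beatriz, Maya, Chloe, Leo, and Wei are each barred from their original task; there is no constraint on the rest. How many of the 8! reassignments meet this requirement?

21234

Let A_j be the event that the j-th constrained one is fixed. By inclusion-exclusion over the 5 events:
Σ_{j=0}^{5} (-1)^j C(5,j)(8-j)!
= C(5,0)·8! - C(5,1)·7! + C(5,2)·6! - C(5,3)·5! + C(5,4)·4! - C(5,5)·3!
= 40320 - 25200 + 7200 - 1200 + 120 - 6
= 21234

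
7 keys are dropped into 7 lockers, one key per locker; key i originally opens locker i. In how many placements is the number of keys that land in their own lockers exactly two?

Choose which 2 of the 7 are fixed: C(7,2) = 21.
The remaining 5 must be deranged: !5 = 44.
Total: 21 × 44 = 924.

924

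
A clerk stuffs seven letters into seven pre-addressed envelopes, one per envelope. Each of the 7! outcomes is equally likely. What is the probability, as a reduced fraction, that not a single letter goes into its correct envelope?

103/280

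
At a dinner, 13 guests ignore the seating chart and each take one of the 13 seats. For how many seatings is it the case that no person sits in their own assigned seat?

2290792932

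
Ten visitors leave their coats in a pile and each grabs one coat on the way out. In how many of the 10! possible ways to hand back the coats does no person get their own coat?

The number of derangements of 10 is !10 = Σ_{k=0}^{10} (-1)^k·10!/k!
= 10! - 10!/1! + 10!/2! - 10!/3! + 10!/4! - 10!/5! + 10!/6! - 10!/7! + 10!/8! - 10!/9! + 10!/10!
= 3628800 - 3628800 + 1814400 - 604800 + 151200 - 30240 + 5040 - 720 + 90 - 10 + 1
= 1334961

1334961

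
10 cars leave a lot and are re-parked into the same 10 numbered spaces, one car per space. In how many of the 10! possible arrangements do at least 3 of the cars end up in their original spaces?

Sum C(10,i)·!(10-i) for i = 3..10:
  i=3: C(10,3)·!7 = 120·1854 = 222480
  i=4: C(10,4)·!6 = 210·265 = 55650
  i=5: C(10,5)·!5 = 252·44 = 11088
  i=6: C(10,6)·!4 = 210·9 = 1890
  i=7: C(10,7)·!3 = 120·2 = 240
  i=8: C(10,8)·!2 = 45·1 = 45
  i=9: C(10,9)·!1 = 10·0 = 0
  i=10: C(10,10)·!0 = 1·1 = 1
Total = 291394.

291394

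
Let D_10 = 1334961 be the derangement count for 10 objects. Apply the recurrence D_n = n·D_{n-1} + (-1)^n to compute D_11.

14684570

D_11 = 11·1334961 - 1 = 14684570.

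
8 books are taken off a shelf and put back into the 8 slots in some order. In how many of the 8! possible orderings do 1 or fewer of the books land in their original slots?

Sum C(8,i)·!(8-i) for i = 0..1:
  i=0: C(8,0)·!8 = 1·14833 = 14833
  i=1: C(8,1)·!7 = 8·1854 = 14832
Total = 29665.

29665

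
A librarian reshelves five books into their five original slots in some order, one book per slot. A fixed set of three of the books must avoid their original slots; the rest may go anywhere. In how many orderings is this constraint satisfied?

Let A_j be the event that the j-th constrained one is fixed. By inclusion-exclusion over the 3 events:
Σ_{j=0}^{3} (-1)^j C(3,j)(5-j)!
= C(3,0)·5! - C(3,1)·4! + C(3,2)·3! - C(3,3)·2!
= 120 - 72 + 18 - 2
= 64

64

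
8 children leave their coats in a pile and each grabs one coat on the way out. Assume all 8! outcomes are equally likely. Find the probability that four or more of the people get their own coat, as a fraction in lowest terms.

257/13440

Favorable outcomes: Σ_{i≥4} C(8,i)·!(8-i) = 70·9 + 56·2 + 28·1 + 8·0 + 1·1 = 771.
Total outcomes: 8! = 40320.
Probability = 771/40320 = 257/13440.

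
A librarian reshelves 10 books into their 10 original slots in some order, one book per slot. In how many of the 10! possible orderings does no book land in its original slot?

Recurrence: !10 = 9·(!9 + !8).
!10 = 9·(133496 + 14833) = 9·148329 = 1334961

1334961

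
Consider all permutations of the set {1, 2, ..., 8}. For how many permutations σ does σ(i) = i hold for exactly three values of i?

2464

Pick the 3 fixed positions: C(8,3) = 56 ways.
The other 5 form a derangement: !5 = 44.
Total: 56 × 44 = 2464.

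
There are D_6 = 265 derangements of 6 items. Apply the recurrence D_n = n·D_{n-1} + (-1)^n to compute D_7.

1854

D_7 = 7·265 - 1 = 1854.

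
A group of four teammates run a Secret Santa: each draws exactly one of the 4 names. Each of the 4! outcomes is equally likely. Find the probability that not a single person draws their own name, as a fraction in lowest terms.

3/8

Favorable outcomes: !4 = 9.
Total outcomes: 4! = 24.
Probability = 9/24 = 3/8.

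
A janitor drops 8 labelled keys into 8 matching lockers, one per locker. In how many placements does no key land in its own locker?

14833

Use !n = n·!(n-1) + (-1)^n.
!8 = 8·1854 + 1 = 14833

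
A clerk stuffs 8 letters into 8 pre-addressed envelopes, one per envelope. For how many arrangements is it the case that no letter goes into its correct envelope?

14833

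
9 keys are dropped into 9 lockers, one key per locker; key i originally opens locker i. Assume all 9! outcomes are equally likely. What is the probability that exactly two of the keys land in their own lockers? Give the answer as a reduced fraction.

Favorable outcomes: C(9,2)·!7 = 36·1854 = 66744.
Total outcomes: 9! = 362880.
Probability = 66744/362880 = 103/560.

103/560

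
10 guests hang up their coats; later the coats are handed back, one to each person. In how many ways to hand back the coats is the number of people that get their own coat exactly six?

Choose which 6 of the 10 are fixed: C(10,6) = 210.
The remaining 4 must be deranged: !4 = 9.
Total: 210 × 9 = 1890.

1890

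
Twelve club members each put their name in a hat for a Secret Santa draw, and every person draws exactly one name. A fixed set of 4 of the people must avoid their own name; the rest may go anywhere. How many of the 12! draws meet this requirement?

Let A_j be the event that the j-th constrained one is fixed. By inclusion-exclusion over the 4 events:
Σ_{j=0}^{4} (-1)^j C(4,j)(12-j)!
= C(4,0)·12! - C(4,1)·11! + C(4,2)·10! - C(4,3)·9! + C(4,4)·8!
= 479001600 - 159667200 + 21772800 - 1451520 + 40320
= 339696000

339696000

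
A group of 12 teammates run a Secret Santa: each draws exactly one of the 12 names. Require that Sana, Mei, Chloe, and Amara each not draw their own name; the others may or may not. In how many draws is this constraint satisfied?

Let A_j be the event that the j-th constrained one is fixed. By inclusion-exclusion over the 4 events:
Σ_{j=0}^{4} (-1)^j C(4,j)(12-j)!
= C(4,0)·12! - C(4,1)·11! + C(4,2)·10! - C(4,3)·9! + C(4,4)·8!
= 479001600 - 159667200 + 21772800 - 1451520 + 40320
= 339696000

339696000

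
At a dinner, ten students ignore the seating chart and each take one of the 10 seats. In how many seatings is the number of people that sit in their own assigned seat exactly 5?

Pick the 5 fixed positions: C(10,5) = 252 ways.
The other 5 form a derangement: !5 = 44.
Total: 252 × 44 = 11088.

11088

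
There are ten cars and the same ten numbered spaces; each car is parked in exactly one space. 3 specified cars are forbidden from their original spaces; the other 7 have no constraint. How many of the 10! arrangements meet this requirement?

Inclusion-exclusion on the 3 forbidden self-matches:
Σ_{j=0}^{3} (-1)^j C(3,j)(10-j)!
= C(3,0)·10! - C(3,1)·9! + C(3,2)·8! - C(3,3)·7!
= 3628800 - 1088640 + 120960 - 5040
= 2656080

2656080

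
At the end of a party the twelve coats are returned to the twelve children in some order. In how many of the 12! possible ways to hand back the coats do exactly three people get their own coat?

Pick the 3 fixed positions: C(12,3) = 220 ways.
The other 9 form a derangement: !9 = 133496.
Total: 220 × 133496 = 29369120.

29369120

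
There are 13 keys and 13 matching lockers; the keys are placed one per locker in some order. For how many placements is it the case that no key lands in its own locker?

2290792932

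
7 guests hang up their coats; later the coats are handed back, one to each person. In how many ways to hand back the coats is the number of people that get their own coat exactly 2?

924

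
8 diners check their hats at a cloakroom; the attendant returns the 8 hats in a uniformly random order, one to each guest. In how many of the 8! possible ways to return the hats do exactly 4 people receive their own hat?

630

Pick the 4 fixed positions: C(8,4) = 70 ways.
The other 4 form a derangement: !4 = 9.
Total: 70 × 9 = 630.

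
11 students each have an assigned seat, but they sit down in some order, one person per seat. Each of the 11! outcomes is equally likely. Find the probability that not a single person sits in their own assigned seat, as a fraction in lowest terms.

Favorable outcomes: !11 = 14684570.
Total outcomes: 11! = 39916800.
Probability = 14684570/39916800 = 1468457/3991680.

1468457/3991680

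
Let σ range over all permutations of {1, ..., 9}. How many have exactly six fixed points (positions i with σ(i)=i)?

Choose which 6 of the 9 are fixed: C(9,6) = 84.
The remaining 3 must be deranged: !3 = 2.
Total: 84 × 2 = 168.

168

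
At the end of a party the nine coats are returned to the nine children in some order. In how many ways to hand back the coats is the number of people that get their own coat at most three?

355997

Sum C(9,i)·!(9-i) for i = 0..3:
  i=0: C(9,0)·!9 = 1·133496 = 133496
  i=1: C(9,1)·!8 = 9·14833 = 133497
  i=2: C(9,2)·!7 = 36·1854 = 66744
  i=3: C(9,3)·!6 = 84·265 = 22260
Total = 355997.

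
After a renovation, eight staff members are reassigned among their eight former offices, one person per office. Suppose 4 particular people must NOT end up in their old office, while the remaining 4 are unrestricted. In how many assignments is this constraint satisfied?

24024

Let A_j be the event that the j-th constrained one is fixed. By inclusion-exclusion over the 4 events:
Σ_{j=0}^{4} (-1)^j C(4,j)(8-j)!
= C(4,0)·8! - C(4,1)·7! + C(4,2)·6! - C(4,3)·5! + C(4,4)·4!
= 40320 - 20160 + 4320 - 480 + 24
= 24024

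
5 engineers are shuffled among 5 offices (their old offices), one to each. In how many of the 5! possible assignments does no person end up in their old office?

!5 = 5! · Σ_{k=0}^{5} (-1)^k/k!
= 5! - 5!/1! + 5!/2! - 5!/3! + 5!/4! - 5!/5!
= 120 - 120 + 60 - 20 + 5 - 1
= 44

44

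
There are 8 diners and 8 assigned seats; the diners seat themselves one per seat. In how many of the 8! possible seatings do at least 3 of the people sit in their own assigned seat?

3235

# with exactly i fixed is C(8,i)·!(8-i); sum over i=3..8:
  i=3: C(8,3)·!5 = 56·44 = 2464
  i=4: C(8,4)·!4 = 70·9 = 630
  i=5: C(8,5)·!3 = 56·2 = 112
  i=6: C(8,6)·!2 = 28·1 = 28
  i=7: C(8,7)·!1 = 8·0 = 0
  i=8: C(8,8)·!0 = 1·1 = 1
Total = 3235.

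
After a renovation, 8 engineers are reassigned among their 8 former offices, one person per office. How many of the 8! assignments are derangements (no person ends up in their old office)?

14833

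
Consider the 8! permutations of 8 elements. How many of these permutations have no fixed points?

14833

!8 = 8! · Σ_{k=0}^{8} (-1)^k/k!
= 8! - 8!/1! + 8!/2! - 8!/3! + 8!/4! - 8!/5! + 8!/6! - 8!/7! + 8!/8!
= 40320 - 40320 + 20160 - 6720 + 1680 - 336 + 56 - 8 + 1
= 14833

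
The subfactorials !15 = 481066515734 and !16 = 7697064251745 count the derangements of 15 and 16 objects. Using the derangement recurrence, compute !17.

130850092279664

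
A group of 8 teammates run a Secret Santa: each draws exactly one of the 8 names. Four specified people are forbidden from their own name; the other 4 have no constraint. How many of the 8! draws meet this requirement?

24024

Let A_j be the event that the j-th constrained one is fixed. By inclusion-exclusion over the 4 events:
Σ_{j=0}^{4} (-1)^j C(4,j)(8-j)!
= C(4,0)·8! - C(4,1)·7! + C(4,2)·6! - C(4,3)·5! + C(4,4)·4!
= 40320 - 20160 + 4320 - 480 + 24
= 24024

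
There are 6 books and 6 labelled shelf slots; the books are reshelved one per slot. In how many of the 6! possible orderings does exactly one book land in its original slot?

264

Choose which one of the 6 is fixed: C(6,1) = 6.
The remaining 5 must be deranged: !5 = 44.
Total: 6 × 44 = 264.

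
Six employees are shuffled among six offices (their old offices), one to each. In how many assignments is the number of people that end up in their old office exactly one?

264

Pick the single fixed position: C(6,1) = 6 ways.
The other 5 form a derangement: !5 = 44.
Total: 6 × 44 = 264.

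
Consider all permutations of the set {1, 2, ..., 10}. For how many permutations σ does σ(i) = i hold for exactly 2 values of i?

667485

Pick the 2 fixed positions: C(10,2) = 45 ways.
The remaining 8 must be deranged: !8 = 14833.
Total: 45 × 14833 = 667485.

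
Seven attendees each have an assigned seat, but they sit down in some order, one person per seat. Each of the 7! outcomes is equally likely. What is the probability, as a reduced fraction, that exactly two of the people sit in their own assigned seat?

11/60

Favorable outcomes: C(7,2)·!5 = 21·44 = 924.
Total outcomes: 7! = 5040.
Probability = 924/5040 = 11/60.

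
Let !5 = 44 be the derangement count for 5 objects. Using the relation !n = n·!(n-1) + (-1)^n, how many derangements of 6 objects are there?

265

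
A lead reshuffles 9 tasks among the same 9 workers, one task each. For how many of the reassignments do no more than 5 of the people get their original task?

362675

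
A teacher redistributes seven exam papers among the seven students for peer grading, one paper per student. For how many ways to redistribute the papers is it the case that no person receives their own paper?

1854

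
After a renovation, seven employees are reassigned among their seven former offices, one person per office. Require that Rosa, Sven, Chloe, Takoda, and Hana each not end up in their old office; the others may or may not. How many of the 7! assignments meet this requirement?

Let A_j be the event that the j-th constrained one is fixed. By inclusion-exclusion over the 5 events:
Σ_{j=0}^{5} (-1)^j C(5,j)(7-j)!
= C(5,0)·7! - C(5,1)·6! + C(5,2)·5! - C(5,3)·4! + C(5,4)·3! - C(5,5)·2!
= 5040 - 3600 + 1200 - 240 + 30 - 2
= 2428

2428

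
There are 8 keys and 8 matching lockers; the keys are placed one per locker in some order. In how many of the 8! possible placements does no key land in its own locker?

14833

The number of derangements of 8 is !8 = Σ_{k=0}^{8} (-1)^k·8!/k!
= 8! - 8!/1! + 8!/2! - 8!/3! + 8!/4! - 8!/5! + 8!/6! - 8!/7! + 8!/8!
= 40320 - 40320 + 20160 - 6720 + 1680 - 336 + 56 - 8 + 1
= 14833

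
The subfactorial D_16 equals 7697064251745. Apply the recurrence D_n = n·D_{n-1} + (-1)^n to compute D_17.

130850092279664

D_17 = 17·7697064251745 - 1 = 130850092279664.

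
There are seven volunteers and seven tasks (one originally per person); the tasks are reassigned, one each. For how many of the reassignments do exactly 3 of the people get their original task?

315

Pick the 3 fixed positions: C(7,3) = 35 ways.
The other 4 form a derangement: !4 = 9.
Total: 35 × 9 = 315.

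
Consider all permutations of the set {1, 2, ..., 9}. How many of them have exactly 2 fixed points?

66744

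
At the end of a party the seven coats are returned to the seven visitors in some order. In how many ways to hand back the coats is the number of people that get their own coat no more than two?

4633

Sum C(7,i)·!(7-i) for i = 0..2:
  i=0: C(7,0)·!7 = 1·1854 = 1854
  i=1: C(7,1)·!6 = 7·265 = 1855
  i=2: C(7,2)·!5 = 21·44 = 924
Total = 4633.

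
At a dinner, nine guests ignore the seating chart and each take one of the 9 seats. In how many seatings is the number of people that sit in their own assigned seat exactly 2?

66744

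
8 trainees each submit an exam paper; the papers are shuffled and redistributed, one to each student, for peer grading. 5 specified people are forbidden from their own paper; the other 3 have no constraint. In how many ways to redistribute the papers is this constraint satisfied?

21234

Let A_j be the event that the j-th constrained one is fixed. By inclusion-exclusion over the 5 events:
Σ_{j=0}^{5} (-1)^j C(5,j)(8-j)!
= C(5,0)·8! - C(5,1)·7! + C(5,2)·6! - C(5,3)·5! + C(5,4)·4! - C(5,5)·3!
= 40320 - 25200 + 7200 - 1200 + 120 - 6
= 21234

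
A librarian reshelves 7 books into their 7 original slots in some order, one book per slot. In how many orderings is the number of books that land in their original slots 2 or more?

Sum C(7,i)·!(7-i) for i = 2..7:
  i=2: C(7,2)·!5 = 21·44 = 924
  i=3: C(7,3)·!4 = 35·9 = 315
  i=4: C(7,4)·!3 = 35·2 = 70
  i=5: C(7,5)·!2 = 21·1 = 21
  i=6: C(7,6)·!1 = 7·0 = 0
  i=7: C(7,7)·!0 = 1·1 = 1
Total = 1331.

1331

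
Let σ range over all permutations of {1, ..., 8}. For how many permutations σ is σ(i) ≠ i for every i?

By inclusion-exclusion, !8 = Σ (-1)^k · 8!/k! for k=0..8
= 8! - 8!/1! + 8!/2! - 8!/3! + 8!/4! - 8!/5! + 8!/6! - 8!/7! + 8!/8!
= 40320 - 40320 + 20160 - 6720 + 1680 - 336 + 56 - 8 + 1
= 14833

14833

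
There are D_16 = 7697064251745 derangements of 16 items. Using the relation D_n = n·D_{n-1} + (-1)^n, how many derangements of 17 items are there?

130850092279664

D_17 = 17·7697064251745 - 1 = 130850092279664.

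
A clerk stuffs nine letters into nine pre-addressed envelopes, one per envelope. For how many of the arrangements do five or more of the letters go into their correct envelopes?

# with exactly i fixed is C(9,i)·!(9-i); sum over i=5..9:
  i=5: C(9,5)·!4 = 126·9 = 1134
  i=6: C(9,6)·!3 = 84·2 = 168
  i=7: C(9,7)·!2 = 36·1 = 36
  i=8: C(9,8)·!1 = 9·0 = 0
  i=9: C(9,9)·!0 = 1·1 = 1
Total = 1339.

1339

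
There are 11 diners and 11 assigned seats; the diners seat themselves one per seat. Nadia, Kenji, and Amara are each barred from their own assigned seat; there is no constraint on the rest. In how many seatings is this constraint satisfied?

Let A_j be the event that the j-th constrained one is fixed. By inclusion-exclusion over the 3 events:
Σ_{j=0}^{3} (-1)^j C(3,j)(11-j)!
= C(3,0)·11! - C(3,1)·10! + C(3,2)·9! - C(3,3)·8!
= 39916800 - 10886400 + 1088640 - 40320
= 30078720

30078720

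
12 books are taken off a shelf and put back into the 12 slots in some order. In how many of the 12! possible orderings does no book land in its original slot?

176214841

The subfactorial !12 = [12!/e] (nearest integer).
12! = 479001600, and 479001600/e ≈ 176214840.93, so !12 = 176214841.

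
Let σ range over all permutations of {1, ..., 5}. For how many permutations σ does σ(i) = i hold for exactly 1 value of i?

45

Pick the single fixed position: C(5,1) = 5 ways.
The remaining 4 must be deranged: !4 = 9.
Total: 5 × 9 = 45.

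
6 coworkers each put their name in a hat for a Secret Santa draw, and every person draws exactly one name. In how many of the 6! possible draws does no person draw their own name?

By inclusion-exclusion, !6 = Σ (-1)^k · 6!/k! for k=0..6
= 6! - 6!/1! + 6!/2! - 6!/3! + 6!/4! - 6!/5! + 6!/6!
= 720 - 720 + 360 - 120 + 30 - 6 + 1
= 265

265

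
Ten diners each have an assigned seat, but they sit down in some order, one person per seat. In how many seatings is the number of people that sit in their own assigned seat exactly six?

1890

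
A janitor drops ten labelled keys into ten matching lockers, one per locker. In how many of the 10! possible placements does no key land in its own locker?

1334961

By inclusion-exclusion, !10 = Σ (-1)^k · 10!/k! for k=0..10
= 10! - 10!/1! + 10!/2! - 10!/3! + 10!/4! - 10!/5! + 10!/6! - 10!/7! + 10!/8! - 10!/9! + 10!/10!
= 3628800 - 3628800 + 1814400 - 604800 + 151200 - 30240 + 5040 - 720 + 90 - 10 + 1
= 1334961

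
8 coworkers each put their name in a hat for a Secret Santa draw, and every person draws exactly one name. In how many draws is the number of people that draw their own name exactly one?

14832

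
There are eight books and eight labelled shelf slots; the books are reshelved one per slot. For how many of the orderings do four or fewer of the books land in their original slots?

Sum C(8,i)·!(8-i) for i = 0..4:
  i=0: C(8,0)·!8 = 1·14833 = 14833
  i=1: C(8,1)·!7 = 8·1854 = 14832
  i=2: C(8,2)·!6 = 28·265 = 7420
  i=3: C(8,3)·!5 = 56·44 = 2464
  i=4: C(8,4)·!4 = 70·9 = 630
Total = 40179.

40179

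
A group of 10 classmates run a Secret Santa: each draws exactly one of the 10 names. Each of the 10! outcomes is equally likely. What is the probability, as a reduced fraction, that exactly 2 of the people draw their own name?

2119/11520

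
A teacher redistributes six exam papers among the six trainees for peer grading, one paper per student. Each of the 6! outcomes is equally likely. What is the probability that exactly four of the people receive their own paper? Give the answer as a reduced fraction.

Favorable outcomes: C(6,4)·!2 = 15·1 = 15.
Total outcomes: 6! = 720.
Probability = 15/720 = 1/48.

1/48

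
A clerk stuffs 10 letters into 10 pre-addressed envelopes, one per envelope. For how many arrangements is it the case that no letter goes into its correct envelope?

1334961

Use !n = (n-1)(!(n-1) + !(n-2)).
!10 = 9·(133496 + 14833) = 9·148329 = 1334961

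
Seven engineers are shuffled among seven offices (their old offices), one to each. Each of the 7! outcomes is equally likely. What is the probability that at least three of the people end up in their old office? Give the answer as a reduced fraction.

407/5040

Favorable outcomes: Σ_{i≥3} C(7,i)·!(7-i) = 35·9 + 35·2 + 21·1 + 7·0 + 1·1 = 407.
Total outcomes: 7! = 5040.
Probability = 407/5040 = 407/5040.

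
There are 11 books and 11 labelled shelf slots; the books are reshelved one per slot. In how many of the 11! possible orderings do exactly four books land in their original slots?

Choose which 4 of the 11 are fixed: C(11,4) = 330.
The other 7 form a derangement: !7 = 1854.
Total: 330 × 1854 = 611820.

611820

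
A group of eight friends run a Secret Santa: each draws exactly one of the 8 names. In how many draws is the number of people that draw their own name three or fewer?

39549

# with exactly i fixed is C(8,i)·!(8-i); sum over i=0..3:
  i=0: C(8,0)·!8 = 1·14833 = 14833
  i=1: C(8,1)·!7 = 8·1854 = 14832
  i=2: C(8,2)·!6 = 28·265 = 7420
  i=3: C(8,3)·!5 = 56·44 = 2464
Total = 39549.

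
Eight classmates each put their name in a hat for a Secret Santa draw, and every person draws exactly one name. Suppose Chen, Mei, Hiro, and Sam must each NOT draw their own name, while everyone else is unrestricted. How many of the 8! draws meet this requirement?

24024

Inclusion-exclusion on the 4 forbidden self-matches:
Σ_{j=0}^{4} (-1)^j C(4,j)(8-j)!
= C(4,0)·8! - C(4,1)·7! + C(4,2)·6! - C(4,3)·5! + C(4,4)·4!
= 40320 - 20160 + 4320 - 480 + 24
= 24024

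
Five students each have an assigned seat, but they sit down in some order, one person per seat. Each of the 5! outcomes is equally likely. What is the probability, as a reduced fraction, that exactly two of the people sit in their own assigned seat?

Favorable outcomes: C(5,2)·!3 = 10·2 = 20.
Total outcomes: 5! = 120.
Probability = 20/120 = 1/6.

1/6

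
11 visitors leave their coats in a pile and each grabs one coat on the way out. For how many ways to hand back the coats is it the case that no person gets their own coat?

14684570

By inclusion-exclusion, !11 = Σ (-1)^k · 11!/k! for k=0..11
= 11! - 11!/1! + 11!/2! - 11!/3! + 11!/4! - 11!/5! + 11!/6! - 11!/7! + 11!/8! - 11!/9! + 11!/10! - 11!/11!
= 39916800 - 39916800 + 19958400 - 6652800 + 1663200 - 332640 + 55440 - 7920 + 990 - 110 + 11 - 1
= 14684570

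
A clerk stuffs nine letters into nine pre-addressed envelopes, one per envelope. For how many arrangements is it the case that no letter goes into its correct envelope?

133496

By inclusion-exclusion, !9 = Σ (-1)^k · 9!/k! for k=0..9
= 9! - 9!/1! + 9!/2! - 9!/3! + 9!/4! - 9!/5! + 9!/6! - 9!/7! + 9!/8! - 9!/9!
= 362880 - 362880 + 181440 - 60480 + 15120 - 3024 + 504 - 72 + 9 - 1
= 133496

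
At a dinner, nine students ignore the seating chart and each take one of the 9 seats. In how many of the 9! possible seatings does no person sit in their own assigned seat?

133496

The subfactorial !9 = [9!/e] (nearest integer).
9! = 362880, and 362880/e ≈ 133496.09, so !9 = 133496.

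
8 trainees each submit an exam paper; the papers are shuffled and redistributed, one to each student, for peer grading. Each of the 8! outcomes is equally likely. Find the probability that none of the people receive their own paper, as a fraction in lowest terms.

Favorable outcomes: !8 = 14833.
Total outcomes: 8! = 40320.
Probability = 14833/40320 = 2119/5760.

2119/5760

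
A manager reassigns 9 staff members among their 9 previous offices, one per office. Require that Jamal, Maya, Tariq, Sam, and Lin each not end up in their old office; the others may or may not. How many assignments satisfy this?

205056

Inclusion-exclusion on the 5 forbidden self-matches:
Σ_{j=0}^{5} (-1)^j C(5,j)(9-j)!
= C(5,0)·9! - C(5,1)·8! + C(5,2)·7! - C(5,3)·6! + C(5,4)·5! - C(5,5)·4!
= 362880 - 201600 + 50400 - 7200 + 600 - 24
= 205056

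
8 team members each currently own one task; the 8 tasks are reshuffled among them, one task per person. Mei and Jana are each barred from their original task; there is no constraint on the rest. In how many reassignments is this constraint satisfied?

Let A_j be the event that the j-th constrained one is fixed. By inclusion-exclusion over the 2 events:
Σ_{j=0}^{2} (-1)^j C(2,j)(8-j)!
= C(2,0)·8! - C(2,1)·7! + C(2,2)·6!
= 40320 - 10080 + 720
= 30960

30960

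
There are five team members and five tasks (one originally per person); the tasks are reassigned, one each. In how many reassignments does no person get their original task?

44

By inclusion-exclusion, !5 = Σ (-1)^k · 5!/k! for k=0..5
= 5! - 5!/1! + 5!/2! - 5!/3! + 5!/4! - 5!/5!
= 120 - 120 + 60 - 20 + 5 - 1
= 44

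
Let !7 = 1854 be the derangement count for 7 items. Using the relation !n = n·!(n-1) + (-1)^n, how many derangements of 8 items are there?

!8 = 8·1854 + 1 = 14833.

14833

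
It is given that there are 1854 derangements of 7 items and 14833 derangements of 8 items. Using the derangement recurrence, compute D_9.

133496

D_9 = (9-1)·(D_8 + D_7) = 8·(14833 + 1854) = 8·16687 = 133496.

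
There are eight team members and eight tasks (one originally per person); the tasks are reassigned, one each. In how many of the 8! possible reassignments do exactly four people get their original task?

Choose which 4 of the 8 are fixed: C(8,4) = 70.
The other 4 form a derangement: !4 = 9.
Total: 70 × 9 = 630.

630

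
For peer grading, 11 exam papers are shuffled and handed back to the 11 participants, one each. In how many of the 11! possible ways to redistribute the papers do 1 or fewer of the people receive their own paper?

29369141

# with exactly i fixed is C(11,i)·!(11-i); sum over i=0..1:
  i=0: C(11,0)·!11 = 1·14684570 = 14684570
  i=1: C(11,1)·!10 = 11·1334961 = 14684571
Total = 29369141.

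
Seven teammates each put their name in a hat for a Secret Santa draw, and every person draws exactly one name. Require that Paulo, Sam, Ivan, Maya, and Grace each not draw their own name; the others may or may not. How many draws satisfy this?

2428

Inclusion-exclusion on the 5 forbidden self-matches:
Σ_{j=0}^{5} (-1)^j C(5,j)(7-j)!
= C(5,0)·7! - C(5,1)·6! + C(5,2)·5! - C(5,3)·4! + C(5,4)·3! - C(5,5)·2!
= 5040 - 3600 + 1200 - 240 + 30 - 2
= 2428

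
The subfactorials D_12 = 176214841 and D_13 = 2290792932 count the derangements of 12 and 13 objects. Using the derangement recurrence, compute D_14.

D_14 = (14-1)·(D_13 + D_12) = 13·(2290792932 + 176214841) = 13·2467007773 = 32071101049.

32071101049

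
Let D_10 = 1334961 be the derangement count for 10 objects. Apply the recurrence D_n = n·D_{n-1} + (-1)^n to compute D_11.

14684570

D_11 = 11·1334961 - 1 = 14684570.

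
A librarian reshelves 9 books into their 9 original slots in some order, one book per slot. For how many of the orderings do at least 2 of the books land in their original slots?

95887

# with exactly i fixed is C(9,i)·!(9-i); sum over i=2..9:
  i=2: C(9,2)·!7 = 36·1854 = 66744
  i=3: C(9,3)·!6 = 84·265 = 22260
  i=4: C(9,4)·!5 = 126·44 = 5544
  i=5: C(9,5)·!4 = 126·9 = 1134
  i=6: C(9,6)·!3 = 84·2 = 168
  i=7: C(9,7)·!2 = 36·1 = 36
  i=8: C(9,8)·!1 = 9·0 = 0
  i=9: C(9,9)·!0 = 1·1 = 1
Total = 95887.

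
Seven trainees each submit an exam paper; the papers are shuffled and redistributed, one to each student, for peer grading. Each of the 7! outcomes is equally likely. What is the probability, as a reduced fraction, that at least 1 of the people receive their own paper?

Favorable outcomes: Σ_{i≥1} C(7,i)·!(7-i) = 7·265 + 21·44 + 35·9 + 35·2 + 21·1 + 7·0 + 1·1 = 3186.
Total outcomes: 7! = 5040.
Probability = 3186/5040 = 177/280.

177/280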